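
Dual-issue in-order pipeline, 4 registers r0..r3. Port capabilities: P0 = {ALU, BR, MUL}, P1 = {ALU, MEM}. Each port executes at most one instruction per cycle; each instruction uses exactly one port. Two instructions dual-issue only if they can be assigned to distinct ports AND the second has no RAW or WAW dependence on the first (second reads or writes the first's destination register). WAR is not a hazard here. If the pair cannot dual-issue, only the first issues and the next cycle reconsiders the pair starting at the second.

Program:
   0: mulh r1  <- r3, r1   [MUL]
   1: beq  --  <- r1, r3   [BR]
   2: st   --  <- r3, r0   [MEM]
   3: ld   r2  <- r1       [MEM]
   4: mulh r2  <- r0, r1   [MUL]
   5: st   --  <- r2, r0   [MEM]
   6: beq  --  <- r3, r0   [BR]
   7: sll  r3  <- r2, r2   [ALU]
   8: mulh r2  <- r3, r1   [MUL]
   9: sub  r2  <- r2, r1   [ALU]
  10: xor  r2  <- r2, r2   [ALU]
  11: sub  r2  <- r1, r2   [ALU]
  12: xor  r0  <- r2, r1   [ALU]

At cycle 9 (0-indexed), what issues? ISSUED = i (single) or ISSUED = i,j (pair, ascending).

#0 head=0: mulh.MUL i0 no-port MUL/BR
#1 head=1: beq.BR;st.MEM i1,i2 2-wide
#2 head=3: ld.MEM i3 WAW r2
#3 head=4: mulh.MUL i4 RAW r2
#4 head=5: st.MEM;beq.BR i5,i6 2-wide
#5 head=7: sll.ALU i7 RAW r3
#6 head=8: mulh.MUL i8 RAW+WAW r2
#7 head=9: sub.ALU i9 RAW+WAW r2
#8 head=10: xor.ALU i10 RAW+WAW r2
#9 head=11: sub.ALU i11 RAW r2
#10 head=12: xor.ALU i12 tail

ISSUED = 11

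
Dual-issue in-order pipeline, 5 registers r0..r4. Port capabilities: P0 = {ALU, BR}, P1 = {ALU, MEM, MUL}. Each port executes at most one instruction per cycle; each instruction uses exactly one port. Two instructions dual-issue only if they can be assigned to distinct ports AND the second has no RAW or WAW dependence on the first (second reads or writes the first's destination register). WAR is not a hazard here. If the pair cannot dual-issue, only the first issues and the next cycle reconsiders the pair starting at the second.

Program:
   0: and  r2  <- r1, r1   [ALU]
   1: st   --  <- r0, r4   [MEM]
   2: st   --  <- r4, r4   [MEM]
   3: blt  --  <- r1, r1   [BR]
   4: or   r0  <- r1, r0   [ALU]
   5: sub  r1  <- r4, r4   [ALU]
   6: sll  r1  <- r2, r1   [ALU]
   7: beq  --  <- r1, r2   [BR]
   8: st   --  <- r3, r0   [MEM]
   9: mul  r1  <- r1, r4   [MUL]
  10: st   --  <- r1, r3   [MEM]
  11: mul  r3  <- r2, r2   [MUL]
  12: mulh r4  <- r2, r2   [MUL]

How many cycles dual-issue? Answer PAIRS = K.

  cy0 -> i0&i1 (and st) dual
  cy1 -> i2&i3 (st blt) dual
  cy2 -> i4&i5 (or sub) dual
  cy3 -> i6 (sll) RAW r1
  cy4 -> i7&i8 (beq st) dual
  cy5 -> i9 (mul) no-port MUL/MEM
  cy6 -> i10 (st) no-port MEM/MUL
  cy7 -> i11 (mul) no-port MUL/MUL
  cy8 -> i12 (mulh) tail

PAIRS = 4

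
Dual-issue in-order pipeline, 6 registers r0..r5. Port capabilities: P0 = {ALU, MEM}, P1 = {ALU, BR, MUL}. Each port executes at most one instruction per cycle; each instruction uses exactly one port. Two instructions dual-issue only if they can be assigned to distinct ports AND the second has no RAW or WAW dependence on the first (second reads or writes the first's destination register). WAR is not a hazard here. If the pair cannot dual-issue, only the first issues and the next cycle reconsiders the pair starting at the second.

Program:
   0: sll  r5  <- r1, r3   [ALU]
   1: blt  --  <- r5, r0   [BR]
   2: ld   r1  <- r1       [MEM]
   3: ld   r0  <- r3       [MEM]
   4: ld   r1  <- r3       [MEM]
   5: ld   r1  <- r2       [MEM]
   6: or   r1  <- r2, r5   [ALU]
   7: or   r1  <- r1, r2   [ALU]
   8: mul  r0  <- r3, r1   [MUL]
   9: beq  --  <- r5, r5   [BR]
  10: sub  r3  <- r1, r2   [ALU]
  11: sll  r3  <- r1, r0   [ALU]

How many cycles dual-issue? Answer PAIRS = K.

PAIRS = 2

0. sll.ALU @i0  | RAW r5
1. blt.BR;ld.MEM @i1,i2  | pair
2. ld.MEM @i3  | no-port MEM/MEM
3. ld.MEM @i4  | no-port MEM/MEM
4. ld.MEM @i5  | WAW r1
5. or.ALU @i6  | RAW+WAW r1
6. or.ALU @i7  | RAW r1
7. mul.MUL @i8  | no-port MUL/BR
8. beq.BR;sub.ALU @i9,i10  | pair
9. sll.ALU @i11  | tail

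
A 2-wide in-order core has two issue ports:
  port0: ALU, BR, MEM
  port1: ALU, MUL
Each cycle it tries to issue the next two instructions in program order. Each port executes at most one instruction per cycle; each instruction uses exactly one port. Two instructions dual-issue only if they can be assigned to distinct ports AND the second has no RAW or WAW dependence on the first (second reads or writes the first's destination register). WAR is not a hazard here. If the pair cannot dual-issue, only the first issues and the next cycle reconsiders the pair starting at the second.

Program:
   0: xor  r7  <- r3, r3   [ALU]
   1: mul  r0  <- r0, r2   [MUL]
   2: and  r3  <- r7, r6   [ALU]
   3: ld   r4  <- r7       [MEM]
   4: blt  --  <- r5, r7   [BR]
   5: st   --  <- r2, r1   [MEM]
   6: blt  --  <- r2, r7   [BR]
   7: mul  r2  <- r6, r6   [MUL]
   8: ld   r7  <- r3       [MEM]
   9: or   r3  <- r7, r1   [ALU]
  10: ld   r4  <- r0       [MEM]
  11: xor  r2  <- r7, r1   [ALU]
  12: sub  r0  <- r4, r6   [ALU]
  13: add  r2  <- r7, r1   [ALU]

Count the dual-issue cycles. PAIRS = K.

PAIRS = 5

c0: i0&i1 xor.ALU;mul.MUL  pair
c1: i2&i3 and.ALU;ld.MEM  pair
c2: i4 blt.BR  no-port BR/MEM
c3: i5 st.MEM  no-port MEM/BR
c4: i6&i7 blt.BR;mul.MUL  pair
c5: i8 ld.MEM  RAW r7
c6: i9&i10 or.ALU;ld.MEM  pair
c7: i11&i12 xor.ALU;sub.ALU  pair
c8: i13 add.ALU  tail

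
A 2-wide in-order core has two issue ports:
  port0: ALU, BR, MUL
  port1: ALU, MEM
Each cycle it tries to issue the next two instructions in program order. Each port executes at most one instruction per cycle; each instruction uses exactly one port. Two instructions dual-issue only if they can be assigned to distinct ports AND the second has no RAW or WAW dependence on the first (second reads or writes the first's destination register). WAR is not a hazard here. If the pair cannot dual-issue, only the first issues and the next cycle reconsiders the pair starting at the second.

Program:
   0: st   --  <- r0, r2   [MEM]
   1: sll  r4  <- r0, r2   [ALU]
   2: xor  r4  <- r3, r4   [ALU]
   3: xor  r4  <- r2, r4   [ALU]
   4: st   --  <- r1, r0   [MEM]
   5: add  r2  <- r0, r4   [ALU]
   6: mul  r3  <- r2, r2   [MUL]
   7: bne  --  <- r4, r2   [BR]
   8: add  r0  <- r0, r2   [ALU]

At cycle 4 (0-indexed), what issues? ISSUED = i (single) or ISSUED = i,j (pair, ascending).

ISSUED = 6

t=0 i0&i1:st sll ; 2-wide
t=1 i2:xor ; RAW+WAW r4
t=2 i3&i4:xor st ; 2-wide
t=3 i5:add ; RAW r2
t=4 i6:mul ; no-port MUL/BR
t=5 i7&i8:bne add ; 2-wide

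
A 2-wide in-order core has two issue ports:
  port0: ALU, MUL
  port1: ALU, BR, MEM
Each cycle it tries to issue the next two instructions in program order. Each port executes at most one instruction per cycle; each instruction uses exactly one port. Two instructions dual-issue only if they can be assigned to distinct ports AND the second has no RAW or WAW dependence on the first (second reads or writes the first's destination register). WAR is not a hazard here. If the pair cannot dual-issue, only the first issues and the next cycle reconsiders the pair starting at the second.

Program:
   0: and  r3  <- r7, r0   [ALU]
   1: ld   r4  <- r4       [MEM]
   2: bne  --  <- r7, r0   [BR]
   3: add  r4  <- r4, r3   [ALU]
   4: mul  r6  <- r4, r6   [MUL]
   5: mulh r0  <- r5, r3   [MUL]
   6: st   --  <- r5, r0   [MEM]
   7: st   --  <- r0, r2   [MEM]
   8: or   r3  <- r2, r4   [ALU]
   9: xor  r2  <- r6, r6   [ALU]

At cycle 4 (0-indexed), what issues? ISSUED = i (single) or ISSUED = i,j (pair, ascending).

c0: i0,i1 and.ALU/ld.MEM  2-wide
c1: i2,i3 bne.BR/add.ALU  2-wide
c2: i4 mul.MUL  no-port MUL/MUL
c3: i5 mulh.MUL  RAW r0
c4: i6 st.MEM  no-port MEM/MEM
c5: i7,i8 st.MEM/or.ALU  2-wide
c6: i9 xor.ALU  tail

ISSUED = 6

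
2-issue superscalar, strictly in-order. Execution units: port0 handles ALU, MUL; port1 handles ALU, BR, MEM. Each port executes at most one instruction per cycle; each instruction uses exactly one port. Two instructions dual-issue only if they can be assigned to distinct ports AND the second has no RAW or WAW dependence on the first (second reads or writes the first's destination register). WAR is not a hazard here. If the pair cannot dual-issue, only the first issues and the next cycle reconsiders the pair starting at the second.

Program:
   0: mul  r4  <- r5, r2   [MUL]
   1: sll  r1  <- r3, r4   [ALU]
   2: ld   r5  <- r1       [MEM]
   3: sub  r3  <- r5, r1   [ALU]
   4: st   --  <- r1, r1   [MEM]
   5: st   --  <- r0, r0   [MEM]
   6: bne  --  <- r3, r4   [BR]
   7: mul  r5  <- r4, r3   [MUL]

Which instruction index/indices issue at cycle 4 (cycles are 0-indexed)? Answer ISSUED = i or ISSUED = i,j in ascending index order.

ISSUED = 5

t=0 i0:mul.MUL ; RAW r4
t=1 i1:sll.ALU ; RAW r1
t=2 i2:ld.MEM ; RAW r5
t=3 i3,i4:sub.ALU+st.MEM ; pair
t=4 i5:st.MEM ; no-port MEM/BR
t=5 i6,i7:bne.BR+mul.MUL ; pair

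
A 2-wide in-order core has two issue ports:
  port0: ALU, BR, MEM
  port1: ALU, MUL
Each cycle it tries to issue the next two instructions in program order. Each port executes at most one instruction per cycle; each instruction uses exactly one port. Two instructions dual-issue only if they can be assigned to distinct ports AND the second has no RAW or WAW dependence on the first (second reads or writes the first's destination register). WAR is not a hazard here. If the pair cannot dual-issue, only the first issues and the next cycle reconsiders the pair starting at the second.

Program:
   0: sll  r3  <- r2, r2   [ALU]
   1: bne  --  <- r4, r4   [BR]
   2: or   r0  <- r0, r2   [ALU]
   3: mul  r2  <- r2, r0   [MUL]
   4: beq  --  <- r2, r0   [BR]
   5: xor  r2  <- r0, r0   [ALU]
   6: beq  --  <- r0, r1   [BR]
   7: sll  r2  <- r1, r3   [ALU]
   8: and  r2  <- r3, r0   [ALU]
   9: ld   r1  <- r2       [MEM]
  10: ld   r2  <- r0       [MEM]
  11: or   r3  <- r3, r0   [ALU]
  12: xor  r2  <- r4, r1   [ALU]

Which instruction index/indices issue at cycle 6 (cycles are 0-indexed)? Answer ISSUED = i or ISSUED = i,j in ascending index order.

  cy0 -> i0+i1 (sll bne) pair
  cy1 -> i2 (or) RAW r0
  cy2 -> i3 (mul) RAW r2
  cy3 -> i4+i5 (beq xor) pair
  cy4 -> i6+i7 (beq sll) pair
  cy5 -> i8 (and) RAW r2
  cy6 -> i9 (ld) no-port MEM/MEM
  cy7 -> i10+i11 (ld or) pair
  cy8 -> i12 (xor) tail

ISSUED = 9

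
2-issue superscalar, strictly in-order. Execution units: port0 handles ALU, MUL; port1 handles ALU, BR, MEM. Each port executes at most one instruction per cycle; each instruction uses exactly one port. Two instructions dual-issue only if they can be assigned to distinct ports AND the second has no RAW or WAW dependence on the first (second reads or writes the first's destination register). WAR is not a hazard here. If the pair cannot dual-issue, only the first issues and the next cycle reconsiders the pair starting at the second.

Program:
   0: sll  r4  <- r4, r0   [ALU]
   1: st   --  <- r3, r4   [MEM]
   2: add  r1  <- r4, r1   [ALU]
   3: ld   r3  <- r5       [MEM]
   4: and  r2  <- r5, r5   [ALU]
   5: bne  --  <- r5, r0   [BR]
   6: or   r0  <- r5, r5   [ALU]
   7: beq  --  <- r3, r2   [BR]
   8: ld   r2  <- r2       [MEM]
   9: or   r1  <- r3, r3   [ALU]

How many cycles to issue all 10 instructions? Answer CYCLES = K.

[0] i0  sll  -- RAW r4
[1] i1/i2  st/add  -- 2-wide
[2] i3/i4  ld/and  -- 2-wide
[3] i5/i6  bne/or  -- 2-wide
[4] i7  beq  -- no-port BR/MEM
[5] i8/i9  ld/or  -- 2-wide

CYCLES = 6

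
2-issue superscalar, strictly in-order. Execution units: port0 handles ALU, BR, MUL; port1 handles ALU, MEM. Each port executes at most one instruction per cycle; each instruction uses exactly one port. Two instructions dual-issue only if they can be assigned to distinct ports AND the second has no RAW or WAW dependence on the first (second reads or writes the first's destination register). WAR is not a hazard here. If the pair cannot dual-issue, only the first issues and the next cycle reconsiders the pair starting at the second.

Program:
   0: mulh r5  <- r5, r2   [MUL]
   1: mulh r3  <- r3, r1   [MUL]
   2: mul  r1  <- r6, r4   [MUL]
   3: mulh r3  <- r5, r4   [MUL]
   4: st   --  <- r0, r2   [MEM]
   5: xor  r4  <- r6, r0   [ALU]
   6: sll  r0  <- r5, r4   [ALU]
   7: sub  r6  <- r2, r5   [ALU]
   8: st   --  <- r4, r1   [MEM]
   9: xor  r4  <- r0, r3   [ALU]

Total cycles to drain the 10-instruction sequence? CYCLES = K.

CYCLES = 7

[0] i0  mulh  -- no-port MUL/MUL
[1] i1  mulh  -- no-port MUL/MUL
[2] i2  mul  -- no-port MUL/MUL
[3] i3&i4  mulh st  -- dual
[4] i5  xor  -- RAW r4
[5] i6&i7  sll sub  -- dual
[6] i8&i9  st xor  -- dual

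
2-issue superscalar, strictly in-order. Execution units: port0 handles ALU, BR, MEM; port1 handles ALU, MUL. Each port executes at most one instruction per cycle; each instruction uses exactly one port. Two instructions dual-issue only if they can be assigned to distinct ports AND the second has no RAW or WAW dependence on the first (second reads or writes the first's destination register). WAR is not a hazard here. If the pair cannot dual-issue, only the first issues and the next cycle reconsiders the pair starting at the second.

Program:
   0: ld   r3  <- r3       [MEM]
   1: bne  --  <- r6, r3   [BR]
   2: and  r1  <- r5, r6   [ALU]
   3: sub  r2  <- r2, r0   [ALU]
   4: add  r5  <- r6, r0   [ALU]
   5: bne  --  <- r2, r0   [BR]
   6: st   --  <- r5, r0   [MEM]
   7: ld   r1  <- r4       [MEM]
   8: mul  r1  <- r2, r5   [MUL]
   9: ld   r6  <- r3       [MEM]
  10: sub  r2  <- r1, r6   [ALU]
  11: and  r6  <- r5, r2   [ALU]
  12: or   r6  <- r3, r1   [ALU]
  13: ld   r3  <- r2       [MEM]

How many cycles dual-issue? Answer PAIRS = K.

t=0 i0:ld.MEM ; no-port MEM/BR
t=1 i1/i2:bne.BR/and.ALU ; 2-wide
t=2 i3/i4:sub.ALU/add.ALU ; 2-wide
t=3 i5:bne.BR ; no-port BR/MEM
t=4 i6:st.MEM ; no-port MEM/MEM
t=5 i7:ld.MEM ; WAW r1
t=6 i8/i9:mul.MUL/ld.MEM ; 2-wide
t=7 i10:sub.ALU ; RAW r2
t=8 i11:and.ALU ; WAW r6
t=9 i12/i13:or.ALU/ld.MEM ; 2-wide

PAIRS = 4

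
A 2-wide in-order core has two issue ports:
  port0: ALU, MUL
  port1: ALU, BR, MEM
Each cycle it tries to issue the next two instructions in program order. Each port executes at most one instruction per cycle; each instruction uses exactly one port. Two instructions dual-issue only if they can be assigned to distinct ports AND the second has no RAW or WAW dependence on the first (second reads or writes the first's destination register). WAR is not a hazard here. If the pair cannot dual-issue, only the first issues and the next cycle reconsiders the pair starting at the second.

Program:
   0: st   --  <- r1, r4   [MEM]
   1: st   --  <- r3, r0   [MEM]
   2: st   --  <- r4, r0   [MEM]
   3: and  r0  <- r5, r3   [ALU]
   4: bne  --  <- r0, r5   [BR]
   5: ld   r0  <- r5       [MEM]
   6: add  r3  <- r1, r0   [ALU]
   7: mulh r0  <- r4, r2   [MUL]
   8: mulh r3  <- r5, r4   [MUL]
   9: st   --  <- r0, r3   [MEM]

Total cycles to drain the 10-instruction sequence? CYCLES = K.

CYCLES = 8

c0: i0 st  no-port MEM/MEM
c1: i1 st  no-port MEM/MEM
c2: i2+i3 st+and  2-wide
c3: i4 bne  no-port BR/MEM
c4: i5 ld  RAW r0
c5: i6+i7 add+mulh  2-wide
c6: i8 mulh  RAW r3
c7: i9 st  tail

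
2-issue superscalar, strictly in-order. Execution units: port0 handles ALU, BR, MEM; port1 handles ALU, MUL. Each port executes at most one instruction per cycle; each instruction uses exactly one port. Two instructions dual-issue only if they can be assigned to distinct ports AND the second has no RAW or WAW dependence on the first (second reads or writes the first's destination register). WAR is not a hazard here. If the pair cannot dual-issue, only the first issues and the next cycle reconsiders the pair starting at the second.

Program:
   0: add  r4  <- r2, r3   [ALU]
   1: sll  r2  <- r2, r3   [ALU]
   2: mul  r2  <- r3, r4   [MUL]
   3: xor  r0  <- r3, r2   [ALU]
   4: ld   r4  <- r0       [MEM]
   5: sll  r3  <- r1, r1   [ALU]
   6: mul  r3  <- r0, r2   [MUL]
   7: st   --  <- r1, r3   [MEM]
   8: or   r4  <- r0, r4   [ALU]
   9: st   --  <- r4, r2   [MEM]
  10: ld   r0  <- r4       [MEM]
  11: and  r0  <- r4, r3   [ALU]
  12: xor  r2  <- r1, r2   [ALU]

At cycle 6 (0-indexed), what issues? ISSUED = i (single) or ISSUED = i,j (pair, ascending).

  cy0 -> i0/i1 (add.ALU;sll.ALU) 2-wide
  cy1 -> i2 (mul.MUL) RAW r2
  cy2 -> i3 (xor.ALU) RAW r0
  cy3 -> i4/i5 (ld.MEM;sll.ALU) 2-wide
  cy4 -> i6 (mul.MUL) RAW r3
  cy5 -> i7/i8 (st.MEM;or.ALU) 2-wide
  cy6 -> i9 (st.MEM) no-port MEM/MEM
  cy7 -> i10 (ld.MEM) WAW r0
  cy8 -> i11/i12 (and.ALU;xor.ALU) 2-wide

ISSUED = 9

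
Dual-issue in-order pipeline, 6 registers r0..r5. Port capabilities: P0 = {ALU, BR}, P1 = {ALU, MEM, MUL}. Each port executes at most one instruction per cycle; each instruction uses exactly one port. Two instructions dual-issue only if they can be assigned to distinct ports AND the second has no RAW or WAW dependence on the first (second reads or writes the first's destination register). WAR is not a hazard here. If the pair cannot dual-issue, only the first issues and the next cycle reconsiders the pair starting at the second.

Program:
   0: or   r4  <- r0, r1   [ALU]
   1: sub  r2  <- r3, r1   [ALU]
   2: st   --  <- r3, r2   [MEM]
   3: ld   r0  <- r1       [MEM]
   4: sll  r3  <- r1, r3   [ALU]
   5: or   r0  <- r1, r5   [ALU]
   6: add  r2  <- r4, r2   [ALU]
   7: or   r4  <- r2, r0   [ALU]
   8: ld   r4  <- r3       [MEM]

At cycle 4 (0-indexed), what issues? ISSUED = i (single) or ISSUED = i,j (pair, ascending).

ISSUED = 7

t=0 i0/i1:or/sub ; dual
t=1 i2:st ; no-port MEM/MEM
t=2 i3/i4:ld/sll ; dual
t=3 i5/i6:or/add ; dual
t=4 i7:or ; WAW r4
t=5 i8:ld ; tail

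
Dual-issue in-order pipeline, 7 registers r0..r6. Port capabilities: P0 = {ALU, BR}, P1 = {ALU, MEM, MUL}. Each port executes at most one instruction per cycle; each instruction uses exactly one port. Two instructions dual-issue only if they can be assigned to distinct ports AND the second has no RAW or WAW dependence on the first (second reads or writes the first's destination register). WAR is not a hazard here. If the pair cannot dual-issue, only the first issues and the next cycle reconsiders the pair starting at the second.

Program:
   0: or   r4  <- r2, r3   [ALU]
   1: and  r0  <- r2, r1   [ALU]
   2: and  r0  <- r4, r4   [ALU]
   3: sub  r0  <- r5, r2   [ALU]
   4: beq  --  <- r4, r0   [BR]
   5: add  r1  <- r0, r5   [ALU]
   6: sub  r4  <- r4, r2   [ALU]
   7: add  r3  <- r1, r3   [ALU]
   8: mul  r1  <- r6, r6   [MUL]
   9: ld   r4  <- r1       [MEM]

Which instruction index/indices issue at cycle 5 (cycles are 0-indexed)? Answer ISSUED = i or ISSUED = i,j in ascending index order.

c0: i0,i1 or.ALU+and.ALU  2-wide
c1: i2 and.ALU  WAW r0
c2: i3 sub.ALU  RAW r0
c3: i4,i5 beq.BR+add.ALU  2-wide
c4: i6,i7 sub.ALU+add.ALU  2-wide
c5: i8 mul.MUL  no-port MUL/MEM
c6: i9 ld.MEM  tail

ISSUED = 8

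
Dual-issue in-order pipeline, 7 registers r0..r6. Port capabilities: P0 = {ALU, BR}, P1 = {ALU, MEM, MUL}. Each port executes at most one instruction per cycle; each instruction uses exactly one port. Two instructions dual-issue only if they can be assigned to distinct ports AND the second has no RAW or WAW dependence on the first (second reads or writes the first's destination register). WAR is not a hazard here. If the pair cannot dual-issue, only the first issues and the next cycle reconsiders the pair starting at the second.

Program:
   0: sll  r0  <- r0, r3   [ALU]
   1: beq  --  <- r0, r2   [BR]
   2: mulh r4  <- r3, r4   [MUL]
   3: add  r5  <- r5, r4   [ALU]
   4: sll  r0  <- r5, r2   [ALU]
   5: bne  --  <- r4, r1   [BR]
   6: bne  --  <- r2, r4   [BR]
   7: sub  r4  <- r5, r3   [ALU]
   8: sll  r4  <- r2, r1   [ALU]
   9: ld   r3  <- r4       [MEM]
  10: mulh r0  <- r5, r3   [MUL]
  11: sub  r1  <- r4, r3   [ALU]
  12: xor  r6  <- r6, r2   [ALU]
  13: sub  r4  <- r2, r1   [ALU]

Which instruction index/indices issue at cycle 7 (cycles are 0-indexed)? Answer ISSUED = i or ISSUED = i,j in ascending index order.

  cy0 -> i0 (sll.ALU) RAW r0
  cy1 -> i1&i2 (beq.BR mulh.MUL) 2-wide
  cy2 -> i3 (add.ALU) RAW r5
  cy3 -> i4&i5 (sll.ALU bne.BR) 2-wide
  cy4 -> i6&i7 (bne.BR sub.ALU) 2-wide
  cy5 -> i8 (sll.ALU) RAW r4
  cy6 -> i9 (ld.MEM) no-port MEM/MUL
  cy7 -> i10&i11 (mulh.MUL sub.ALU) 2-wide
  cy8 -> i12&i13 (xor.ALU sub.ALU) 2-wide

ISSUED = 10,11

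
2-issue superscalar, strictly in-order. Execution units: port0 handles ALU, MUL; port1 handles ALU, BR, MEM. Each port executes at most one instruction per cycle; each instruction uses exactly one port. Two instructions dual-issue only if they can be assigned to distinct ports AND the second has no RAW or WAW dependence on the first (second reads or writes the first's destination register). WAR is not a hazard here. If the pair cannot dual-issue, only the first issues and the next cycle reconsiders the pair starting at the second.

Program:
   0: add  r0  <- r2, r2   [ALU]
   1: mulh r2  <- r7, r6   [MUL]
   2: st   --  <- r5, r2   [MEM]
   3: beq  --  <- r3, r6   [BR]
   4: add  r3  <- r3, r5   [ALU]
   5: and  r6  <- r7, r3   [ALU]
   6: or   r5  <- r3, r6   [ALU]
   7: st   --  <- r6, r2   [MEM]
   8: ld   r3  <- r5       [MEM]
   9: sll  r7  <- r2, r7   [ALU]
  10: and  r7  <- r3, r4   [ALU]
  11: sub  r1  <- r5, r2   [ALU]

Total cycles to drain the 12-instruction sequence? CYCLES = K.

CYCLES = 7

#0 head=0: add+mulh i0+i1 dual
#1 head=2: st i2 no-port MEM/BR
#2 head=3: beq+add i3+i4 dual
#3 head=5: and i5 RAW r6
#4 head=6: or+st i6+i7 dual
#5 head=8: ld+sll i8+i9 dual
#6 head=10: and+sub i10+i11 dual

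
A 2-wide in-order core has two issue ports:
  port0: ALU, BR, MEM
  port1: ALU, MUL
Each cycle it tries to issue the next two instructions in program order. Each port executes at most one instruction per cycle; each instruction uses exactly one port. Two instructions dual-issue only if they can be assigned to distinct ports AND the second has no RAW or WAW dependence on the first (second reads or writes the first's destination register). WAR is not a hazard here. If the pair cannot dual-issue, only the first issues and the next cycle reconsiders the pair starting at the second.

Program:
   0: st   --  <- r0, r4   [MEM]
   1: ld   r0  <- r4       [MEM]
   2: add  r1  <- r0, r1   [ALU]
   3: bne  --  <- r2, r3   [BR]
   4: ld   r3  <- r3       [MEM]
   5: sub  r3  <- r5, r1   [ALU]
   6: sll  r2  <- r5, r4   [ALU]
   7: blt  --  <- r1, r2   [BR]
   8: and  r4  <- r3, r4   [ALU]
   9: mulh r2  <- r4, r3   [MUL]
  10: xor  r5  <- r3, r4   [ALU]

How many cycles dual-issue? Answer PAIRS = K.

  cy0 -> i0 (st.MEM) no-port MEM/MEM
  cy1 -> i1 (ld.MEM) RAW r0
  cy2 -> i2,i3 (add.ALU/bne.BR) pair
  cy3 -> i4 (ld.MEM) WAW r3
  cy4 -> i5,i6 (sub.ALU/sll.ALU) pair
  cy5 -> i7,i8 (blt.BR/and.ALU) pair
  cy6 -> i9,i10 (mulh.MUL/xor.ALU) pair

PAIRS = 4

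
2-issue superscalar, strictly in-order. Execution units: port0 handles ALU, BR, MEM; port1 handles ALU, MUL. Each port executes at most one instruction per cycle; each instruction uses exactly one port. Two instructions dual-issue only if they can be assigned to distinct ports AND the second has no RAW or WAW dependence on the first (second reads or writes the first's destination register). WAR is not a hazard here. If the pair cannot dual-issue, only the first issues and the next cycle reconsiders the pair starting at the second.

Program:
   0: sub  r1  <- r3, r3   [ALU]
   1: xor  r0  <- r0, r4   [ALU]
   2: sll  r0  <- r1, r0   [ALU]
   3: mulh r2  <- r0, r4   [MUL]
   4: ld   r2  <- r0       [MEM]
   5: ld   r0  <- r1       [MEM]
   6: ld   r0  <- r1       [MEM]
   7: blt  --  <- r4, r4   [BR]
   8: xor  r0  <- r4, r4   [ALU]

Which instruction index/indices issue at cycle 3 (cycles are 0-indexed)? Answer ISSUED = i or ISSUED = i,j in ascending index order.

0. sub+xor @i0,i1  | dual
1. sll @i2  | RAW r0
2. mulh @i3  | WAW r2
3. ld @i4  | no-port MEM/MEM
4. ld @i5  | no-port MEM/MEM
5. ld @i6  | no-port MEM/BR
6. blt+xor @i7,i8  | dual

ISSUED = 4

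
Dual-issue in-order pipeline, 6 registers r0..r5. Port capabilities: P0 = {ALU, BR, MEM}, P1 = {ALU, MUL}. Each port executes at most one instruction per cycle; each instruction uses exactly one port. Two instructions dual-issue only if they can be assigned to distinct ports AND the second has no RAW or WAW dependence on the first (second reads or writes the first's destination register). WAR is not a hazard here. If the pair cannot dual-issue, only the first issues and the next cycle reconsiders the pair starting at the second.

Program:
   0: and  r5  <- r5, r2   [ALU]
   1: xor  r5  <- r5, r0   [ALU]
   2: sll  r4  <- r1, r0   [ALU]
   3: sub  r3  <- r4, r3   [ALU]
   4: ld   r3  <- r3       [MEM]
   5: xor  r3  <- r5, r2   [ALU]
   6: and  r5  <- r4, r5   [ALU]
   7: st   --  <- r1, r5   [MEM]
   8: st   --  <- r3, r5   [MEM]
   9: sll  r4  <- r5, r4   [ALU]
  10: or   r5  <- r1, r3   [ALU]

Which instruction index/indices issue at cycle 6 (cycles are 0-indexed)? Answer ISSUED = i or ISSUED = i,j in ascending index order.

#0 head=0: and i0 RAW+WAW r5
#1 head=1: xor;sll i1/i2 dual
#2 head=3: sub i3 RAW+WAW r3
#3 head=4: ld i4 WAW r3
#4 head=5: xor;and i5/i6 dual
#5 head=7: st i7 no-port MEM/MEM
#6 head=8: st;sll i8/i9 dual
#7 head=10: or i10 tail

ISSUED = 8,9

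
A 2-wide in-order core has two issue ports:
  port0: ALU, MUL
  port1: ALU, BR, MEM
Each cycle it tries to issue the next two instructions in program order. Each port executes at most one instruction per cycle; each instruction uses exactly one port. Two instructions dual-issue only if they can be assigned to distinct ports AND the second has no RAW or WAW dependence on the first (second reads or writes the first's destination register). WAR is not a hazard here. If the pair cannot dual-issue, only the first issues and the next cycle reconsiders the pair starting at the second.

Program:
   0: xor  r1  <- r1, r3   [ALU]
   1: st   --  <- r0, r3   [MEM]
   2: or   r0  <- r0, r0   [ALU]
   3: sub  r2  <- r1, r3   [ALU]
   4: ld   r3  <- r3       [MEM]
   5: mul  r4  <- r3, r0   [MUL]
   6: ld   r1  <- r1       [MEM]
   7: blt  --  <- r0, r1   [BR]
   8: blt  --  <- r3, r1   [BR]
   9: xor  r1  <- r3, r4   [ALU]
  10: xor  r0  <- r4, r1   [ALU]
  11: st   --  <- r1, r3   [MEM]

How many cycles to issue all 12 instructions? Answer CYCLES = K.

#0 head=0: xor/st i0&i1 2-wide
#1 head=2: or/sub i2&i3 2-wide
#2 head=4: ld i4 RAW r3
#3 head=5: mul/ld i5&i6 2-wide
#4 head=7: blt i7 no-port BR/BR
#5 head=8: blt/xor i8&i9 2-wide
#6 head=10: xor/st i10&i11 2-wide

CYCLES = 7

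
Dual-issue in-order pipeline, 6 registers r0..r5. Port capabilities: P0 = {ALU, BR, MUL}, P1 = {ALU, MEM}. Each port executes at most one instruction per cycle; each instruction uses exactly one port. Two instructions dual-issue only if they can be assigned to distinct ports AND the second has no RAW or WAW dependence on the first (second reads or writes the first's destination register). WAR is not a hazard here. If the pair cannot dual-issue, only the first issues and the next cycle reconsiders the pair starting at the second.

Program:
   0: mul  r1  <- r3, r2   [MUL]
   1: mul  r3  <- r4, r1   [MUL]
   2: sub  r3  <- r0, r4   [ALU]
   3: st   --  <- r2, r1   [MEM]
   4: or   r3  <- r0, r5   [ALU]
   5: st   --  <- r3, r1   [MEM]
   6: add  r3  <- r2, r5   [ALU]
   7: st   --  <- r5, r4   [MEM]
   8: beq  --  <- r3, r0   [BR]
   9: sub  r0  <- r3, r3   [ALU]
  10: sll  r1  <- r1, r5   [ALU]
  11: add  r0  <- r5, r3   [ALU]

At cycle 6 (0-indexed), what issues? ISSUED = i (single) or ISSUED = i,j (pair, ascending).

c0: i0 mul  no-port MUL/MUL
c1: i1 mul  WAW r3
c2: i2+i3 sub;st  pair
c3: i4 or  RAW r3
c4: i5+i6 st;add  pair
c5: i7+i8 st;beq  pair
c6: i9+i10 sub;sll  pair
c7: i11 add  tail

ISSUED = 9,10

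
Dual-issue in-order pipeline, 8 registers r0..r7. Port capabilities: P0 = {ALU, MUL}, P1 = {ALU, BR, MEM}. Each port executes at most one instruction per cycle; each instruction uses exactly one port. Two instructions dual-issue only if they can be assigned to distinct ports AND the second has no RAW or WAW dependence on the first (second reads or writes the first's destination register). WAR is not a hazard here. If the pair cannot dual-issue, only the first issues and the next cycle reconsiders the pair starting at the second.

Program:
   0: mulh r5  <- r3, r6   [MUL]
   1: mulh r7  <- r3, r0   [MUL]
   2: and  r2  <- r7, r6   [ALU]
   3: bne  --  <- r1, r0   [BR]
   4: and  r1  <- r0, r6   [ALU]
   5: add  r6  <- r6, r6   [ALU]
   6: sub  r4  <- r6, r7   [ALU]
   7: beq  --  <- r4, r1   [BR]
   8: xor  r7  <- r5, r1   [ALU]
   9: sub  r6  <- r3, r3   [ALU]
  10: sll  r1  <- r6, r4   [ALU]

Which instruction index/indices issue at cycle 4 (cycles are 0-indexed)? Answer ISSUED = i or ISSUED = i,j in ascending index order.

ISSUED = 6

  cy0 -> i0 (mulh) no-port MUL/MUL
  cy1 -> i1 (mulh) RAW r7
  cy2 -> i2,i3 (and bne) dual
  cy3 -> i4,i5 (and add) dual
  cy4 -> i6 (sub) RAW r4
  cy5 -> i7,i8 (beq xor) dual
  cy6 -> i9 (sub) RAW r6
  cy7 -> i10 (sll) tail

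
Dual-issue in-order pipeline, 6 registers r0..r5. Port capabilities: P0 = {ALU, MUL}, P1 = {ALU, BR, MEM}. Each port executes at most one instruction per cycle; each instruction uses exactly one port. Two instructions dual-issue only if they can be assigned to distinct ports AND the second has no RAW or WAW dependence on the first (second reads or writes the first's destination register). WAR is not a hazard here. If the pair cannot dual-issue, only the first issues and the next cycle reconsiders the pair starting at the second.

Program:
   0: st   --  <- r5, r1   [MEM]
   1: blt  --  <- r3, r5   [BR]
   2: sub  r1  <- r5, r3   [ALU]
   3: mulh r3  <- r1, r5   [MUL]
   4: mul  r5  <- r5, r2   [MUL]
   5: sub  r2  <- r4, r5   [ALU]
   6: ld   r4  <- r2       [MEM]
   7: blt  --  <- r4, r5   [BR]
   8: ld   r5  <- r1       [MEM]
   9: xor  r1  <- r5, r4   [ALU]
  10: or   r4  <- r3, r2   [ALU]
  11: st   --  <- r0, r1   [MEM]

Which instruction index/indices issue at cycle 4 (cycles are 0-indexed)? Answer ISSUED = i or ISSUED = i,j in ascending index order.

ISSUED = 5

  cy0 -> i0 (st.MEM) no-port MEM/BR
  cy1 -> i1/i2 (blt.BR+sub.ALU) pair
  cy2 -> i3 (mulh.MUL) no-port MUL/MUL
  cy3 -> i4 (mul.MUL) RAW r5
  cy4 -> i5 (sub.ALU) RAW r2
  cy5 -> i6 (ld.MEM) no-port MEM/BR
  cy6 -> i7 (blt.BR) no-port BR/MEM
  cy7 -> i8 (ld.MEM) RAW r5
  cy8 -> i9/i10 (xor.ALU+or.ALU) pair
  cy9 -> i11 (st.MEM) tail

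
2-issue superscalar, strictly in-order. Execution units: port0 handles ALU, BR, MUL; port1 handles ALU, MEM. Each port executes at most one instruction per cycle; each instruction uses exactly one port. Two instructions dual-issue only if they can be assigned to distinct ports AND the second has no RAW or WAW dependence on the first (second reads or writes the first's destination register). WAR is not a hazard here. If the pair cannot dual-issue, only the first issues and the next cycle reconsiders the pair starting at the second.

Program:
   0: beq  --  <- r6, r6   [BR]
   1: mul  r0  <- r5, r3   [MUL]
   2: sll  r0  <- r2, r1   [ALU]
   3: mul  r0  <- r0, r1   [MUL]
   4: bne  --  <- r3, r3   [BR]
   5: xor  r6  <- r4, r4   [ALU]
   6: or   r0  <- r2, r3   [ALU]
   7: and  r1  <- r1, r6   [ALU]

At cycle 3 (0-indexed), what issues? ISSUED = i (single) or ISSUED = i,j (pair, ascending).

ISSUED = 3

c0: i0 beq.BR  no-port BR/MUL
c1: i1 mul.MUL  WAW r0
c2: i2 sll.ALU  RAW+WAW r0
c3: i3 mul.MUL  no-port MUL/BR
c4: i4,i5 bne.BR/xor.ALU  2-wide
c5: i6,i7 or.ALU/and.ALU  2-wide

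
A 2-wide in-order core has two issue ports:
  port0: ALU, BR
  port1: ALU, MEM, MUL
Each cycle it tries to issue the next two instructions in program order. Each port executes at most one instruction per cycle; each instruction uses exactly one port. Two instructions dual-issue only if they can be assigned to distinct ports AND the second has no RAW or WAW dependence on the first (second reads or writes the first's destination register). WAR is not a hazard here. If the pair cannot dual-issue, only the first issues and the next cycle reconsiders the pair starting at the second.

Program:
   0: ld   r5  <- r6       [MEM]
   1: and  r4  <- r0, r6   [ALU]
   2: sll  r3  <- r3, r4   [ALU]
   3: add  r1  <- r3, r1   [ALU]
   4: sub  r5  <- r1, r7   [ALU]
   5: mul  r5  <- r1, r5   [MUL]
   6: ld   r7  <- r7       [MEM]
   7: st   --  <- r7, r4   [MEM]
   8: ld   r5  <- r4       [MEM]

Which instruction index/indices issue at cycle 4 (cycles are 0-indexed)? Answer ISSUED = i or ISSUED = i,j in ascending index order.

t=0 i0+i1:ld and ; dual
t=1 i2:sll ; RAW r3
t=2 i3:add ; RAW r1
t=3 i4:sub ; RAW+WAW r5
t=4 i5:mul ; no-port MUL/MEM
t=5 i6:ld ; no-port MEM/MEM
t=6 i7:st ; no-port MEM/MEM
t=7 i8:ld ; tail

ISSUED = 5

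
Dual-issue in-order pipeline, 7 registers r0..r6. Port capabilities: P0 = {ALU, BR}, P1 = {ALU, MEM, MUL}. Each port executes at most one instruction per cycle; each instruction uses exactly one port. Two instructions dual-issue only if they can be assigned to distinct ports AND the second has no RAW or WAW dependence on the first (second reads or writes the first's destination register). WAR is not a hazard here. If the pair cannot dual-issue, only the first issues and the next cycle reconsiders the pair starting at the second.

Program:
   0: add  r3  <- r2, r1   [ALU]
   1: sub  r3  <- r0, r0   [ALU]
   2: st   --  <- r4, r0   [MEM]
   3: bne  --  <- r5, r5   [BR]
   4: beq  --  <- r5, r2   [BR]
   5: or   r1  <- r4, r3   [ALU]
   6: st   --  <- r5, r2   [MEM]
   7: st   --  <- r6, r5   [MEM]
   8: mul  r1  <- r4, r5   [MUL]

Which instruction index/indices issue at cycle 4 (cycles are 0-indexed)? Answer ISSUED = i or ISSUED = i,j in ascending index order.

ISSUED = 6

t=0 i0:add.ALU ; WAW r3
t=1 i1+i2:sub.ALU+st.MEM ; dual
t=2 i3:bne.BR ; no-port BR/BR
t=3 i4+i5:beq.BR+or.ALU ; dual
t=4 i6:st.MEM ; no-port MEM/MEM
t=5 i7:st.MEM ; no-port MEM/MUL
t=6 i8:mul.MUL ; tail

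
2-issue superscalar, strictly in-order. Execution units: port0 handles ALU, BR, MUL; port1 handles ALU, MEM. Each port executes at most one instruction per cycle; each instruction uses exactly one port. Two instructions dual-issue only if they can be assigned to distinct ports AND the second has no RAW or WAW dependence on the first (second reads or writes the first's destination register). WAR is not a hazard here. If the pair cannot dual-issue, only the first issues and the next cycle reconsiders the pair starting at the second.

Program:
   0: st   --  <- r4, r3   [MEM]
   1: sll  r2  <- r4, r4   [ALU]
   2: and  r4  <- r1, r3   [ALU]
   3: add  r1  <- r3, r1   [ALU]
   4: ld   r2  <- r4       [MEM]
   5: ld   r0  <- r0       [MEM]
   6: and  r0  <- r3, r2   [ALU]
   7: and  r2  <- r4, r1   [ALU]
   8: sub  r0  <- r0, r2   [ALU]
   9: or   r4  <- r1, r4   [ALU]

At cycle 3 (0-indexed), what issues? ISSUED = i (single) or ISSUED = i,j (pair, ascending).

t=0 i0+i1:st/sll ; 2-wide
t=1 i2+i3:and/add ; 2-wide
t=2 i4:ld ; no-port MEM/MEM
t=3 i5:ld ; WAW r0
t=4 i6+i7:and/and ; 2-wide
t=5 i8+i9:sub/or ; 2-wide

ISSUED = 5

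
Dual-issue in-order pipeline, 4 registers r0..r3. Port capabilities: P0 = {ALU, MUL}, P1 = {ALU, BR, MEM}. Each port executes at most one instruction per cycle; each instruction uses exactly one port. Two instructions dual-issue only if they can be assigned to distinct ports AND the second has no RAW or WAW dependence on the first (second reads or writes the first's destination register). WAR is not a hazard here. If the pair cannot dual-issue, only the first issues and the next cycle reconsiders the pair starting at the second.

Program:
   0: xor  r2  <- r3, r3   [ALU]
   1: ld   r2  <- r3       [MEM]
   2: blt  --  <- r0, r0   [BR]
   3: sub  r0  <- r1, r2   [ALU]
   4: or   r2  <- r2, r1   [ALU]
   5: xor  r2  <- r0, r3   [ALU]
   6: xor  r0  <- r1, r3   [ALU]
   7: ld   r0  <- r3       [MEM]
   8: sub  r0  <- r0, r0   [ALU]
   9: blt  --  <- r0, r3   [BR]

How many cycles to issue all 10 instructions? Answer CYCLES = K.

t=0 i0:xor.ALU ; WAW r2
t=1 i1:ld.MEM ; no-port MEM/BR
t=2 i2/i3:blt.BR+sub.ALU ; dual
t=3 i4:or.ALU ; WAW r2
t=4 i5/i6:xor.ALU+xor.ALU ; dual
t=5 i7:ld.MEM ; RAW+WAW r0
t=6 i8:sub.ALU ; RAW r0
t=7 i9:blt.BR ; tail

CYCLES = 8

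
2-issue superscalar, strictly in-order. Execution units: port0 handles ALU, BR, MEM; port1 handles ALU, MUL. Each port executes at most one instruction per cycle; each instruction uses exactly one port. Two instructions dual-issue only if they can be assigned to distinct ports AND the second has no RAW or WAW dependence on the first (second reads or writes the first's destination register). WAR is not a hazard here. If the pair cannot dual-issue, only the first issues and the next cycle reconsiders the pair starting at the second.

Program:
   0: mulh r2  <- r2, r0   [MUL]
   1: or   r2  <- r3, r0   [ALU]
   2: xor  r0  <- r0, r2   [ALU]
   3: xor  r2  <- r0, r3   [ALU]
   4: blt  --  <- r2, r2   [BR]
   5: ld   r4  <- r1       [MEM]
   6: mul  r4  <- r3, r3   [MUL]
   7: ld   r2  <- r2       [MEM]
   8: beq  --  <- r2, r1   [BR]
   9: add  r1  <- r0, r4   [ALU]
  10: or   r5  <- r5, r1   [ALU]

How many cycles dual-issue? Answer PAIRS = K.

c0: i0 mulh  WAW r2
c1: i1 or  RAW r2
c2: i2 xor  RAW r0
c3: i3 xor  RAW r2
c4: i4 blt  no-port BR/MEM
c5: i5 ld  WAW r4
c6: i6,i7 mul ld  2-wide
c7: i8,i9 beq add  2-wide
c8: i10 or  tail

PAIRS = 2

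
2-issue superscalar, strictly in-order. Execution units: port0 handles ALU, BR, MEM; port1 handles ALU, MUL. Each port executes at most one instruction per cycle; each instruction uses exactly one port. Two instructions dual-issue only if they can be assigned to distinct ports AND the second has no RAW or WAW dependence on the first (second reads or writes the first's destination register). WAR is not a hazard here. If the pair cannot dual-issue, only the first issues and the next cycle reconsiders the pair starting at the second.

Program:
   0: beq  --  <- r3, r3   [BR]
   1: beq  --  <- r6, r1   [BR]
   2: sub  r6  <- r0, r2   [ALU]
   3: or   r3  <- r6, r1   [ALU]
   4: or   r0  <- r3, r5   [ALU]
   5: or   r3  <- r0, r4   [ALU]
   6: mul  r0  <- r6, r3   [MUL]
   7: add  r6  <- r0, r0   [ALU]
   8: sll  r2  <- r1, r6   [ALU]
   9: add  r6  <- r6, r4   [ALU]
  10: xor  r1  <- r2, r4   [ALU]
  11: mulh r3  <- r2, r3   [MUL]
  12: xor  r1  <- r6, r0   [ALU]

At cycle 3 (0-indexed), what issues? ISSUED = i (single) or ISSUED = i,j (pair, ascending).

0. beq.BR @i0  | no-port BR/BR
1. beq.BR+sub.ALU @i1&i2  | 2-wide
2. or.ALU @i3  | RAW r3
3. or.ALU @i4  | RAW r0
4. or.ALU @i5  | RAW r3
5. mul.MUL @i6  | RAW r0
6. add.ALU @i7  | RAW r6
7. sll.ALU+add.ALU @i8&i9  | 2-wide
8. xor.ALU+mulh.MUL @i10&i11  | 2-wide
9. xor.ALU @i12  | tail

ISSUED = 4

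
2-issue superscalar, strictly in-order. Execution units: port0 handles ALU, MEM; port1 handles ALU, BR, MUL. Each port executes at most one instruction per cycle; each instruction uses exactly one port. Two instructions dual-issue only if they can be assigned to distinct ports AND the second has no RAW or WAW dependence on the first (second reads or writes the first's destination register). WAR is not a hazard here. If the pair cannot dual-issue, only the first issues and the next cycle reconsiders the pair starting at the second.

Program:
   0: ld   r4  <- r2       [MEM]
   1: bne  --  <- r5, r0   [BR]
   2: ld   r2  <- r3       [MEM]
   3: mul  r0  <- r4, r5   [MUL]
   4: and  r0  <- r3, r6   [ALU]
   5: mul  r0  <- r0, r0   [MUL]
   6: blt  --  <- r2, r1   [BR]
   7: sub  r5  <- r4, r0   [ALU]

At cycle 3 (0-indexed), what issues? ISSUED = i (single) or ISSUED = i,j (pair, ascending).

c0: i0,i1 ld.MEM bne.BR  2-wide
c1: i2,i3 ld.MEM mul.MUL  2-wide
c2: i4 and.ALU  RAW+WAW r0
c3: i5 mul.MUL  no-port MUL/BR
c4: i6,i7 blt.BR sub.ALU  2-wide

ISSUED = 5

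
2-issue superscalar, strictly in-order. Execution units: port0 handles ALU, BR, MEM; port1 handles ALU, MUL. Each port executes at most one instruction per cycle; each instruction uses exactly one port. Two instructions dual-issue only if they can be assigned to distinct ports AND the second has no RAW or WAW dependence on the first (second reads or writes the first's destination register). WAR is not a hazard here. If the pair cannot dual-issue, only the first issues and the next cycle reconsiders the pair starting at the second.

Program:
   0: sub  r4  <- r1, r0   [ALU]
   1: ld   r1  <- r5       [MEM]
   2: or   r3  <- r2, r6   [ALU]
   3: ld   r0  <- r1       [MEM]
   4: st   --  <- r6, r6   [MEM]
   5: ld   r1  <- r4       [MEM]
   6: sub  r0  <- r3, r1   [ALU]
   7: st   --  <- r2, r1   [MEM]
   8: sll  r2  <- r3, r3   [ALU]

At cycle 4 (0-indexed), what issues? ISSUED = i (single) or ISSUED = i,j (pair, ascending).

t=0 i0,i1:sub ld ; pair
t=1 i2,i3:or ld ; pair
t=2 i4:st ; no-port MEM/MEM
t=3 i5:ld ; RAW r1
t=4 i6,i7:sub st ; pair
t=5 i8:sll ; tail

ISSUED = 6,7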